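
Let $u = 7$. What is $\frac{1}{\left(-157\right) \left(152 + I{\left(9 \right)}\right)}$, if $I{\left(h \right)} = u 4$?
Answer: $- \frac{1}{28260} \approx -3.5386 \cdot 10^{-5}$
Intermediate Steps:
$I{\left(h \right)} = 28$ ($I{\left(h \right)} = 7 \cdot 4 = 28$)
$\frac{1}{\left(-157\right) \left(152 + I{\left(9 \right)}\right)} = \frac{1}{\left(-157\right) \left(152 + 28\right)} = \frac{1}{\left(-157\right) 180} = \frac{1}{-28260} = - \frac{1}{28260}$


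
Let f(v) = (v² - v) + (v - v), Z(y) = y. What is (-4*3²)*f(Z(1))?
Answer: 0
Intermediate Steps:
f(v) = v² - v (f(v) = (v² - v) + 0 = v² - v)
(-4*3²)*f(Z(1)) = (-4*3²)*(1*(-1 + 1)) = (-4*9)*(1*0) = -36*0 = 0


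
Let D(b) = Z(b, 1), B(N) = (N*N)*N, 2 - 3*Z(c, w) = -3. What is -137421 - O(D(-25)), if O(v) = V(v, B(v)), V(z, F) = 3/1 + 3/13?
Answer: -1786515/13 ≈ -1.3742e+5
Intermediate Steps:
Z(c, w) = 5/3 (Z(c, w) = ⅔ - ⅓*(-3) = ⅔ + 1 = 5/3)
B(N) = N³ (B(N) = N²*N = N³)
D(b) = 5/3
V(z, F) = 42/13 (V(z, F) = 3*1 + 3*(1/13) = 3 + 3/13 = 42/13)
O(v) = 42/13
-137421 - O(D(-25)) = -137421 - 1*42/13 = -137421 - 42/13 = -1786515/13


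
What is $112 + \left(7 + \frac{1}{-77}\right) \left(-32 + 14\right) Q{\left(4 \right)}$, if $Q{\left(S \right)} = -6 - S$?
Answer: $\frac{105464}{77} \approx 1369.7$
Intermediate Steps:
$112 + \left(7 + \frac{1}{-77}\right) \left(-32 + 14\right) Q{\left(4 \right)} = 112 + \left(7 + \frac{1}{-77}\right) \left(-32 + 14\right) \left(-6 - 4\right) = 112 + \left(7 - \frac{1}{77}\right) \left(-18\right) \left(-6 - 4\right) = 112 + \frac{538}{77} \left(-18\right) \left(-10\right) = 112 - - \frac{96840}{77} = 112 + \frac{96840}{77} = \frac{105464}{77}$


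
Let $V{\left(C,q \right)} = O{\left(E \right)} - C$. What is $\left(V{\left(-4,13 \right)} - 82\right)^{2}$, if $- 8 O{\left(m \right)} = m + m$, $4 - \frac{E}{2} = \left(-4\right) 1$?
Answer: $6724$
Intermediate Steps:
$E = 16$ ($E = 8 - 2 \left(\left(-4\right) 1\right) = 8 - -8 = 8 + 8 = 16$)
$O{\left(m \right)} = - \frac{m}{4}$ ($O{\left(m \right)} = - \frac{m + m}{8} = - \frac{2 m}{8} = - \frac{m}{4}$)
$V{\left(C,q \right)} = -4 - C$ ($V{\left(C,q \right)} = \left(- \frac{1}{4}\right) 16 - C = -4 - C$)
$\left(V{\left(-4,13 \right)} - 82\right)^{2} = \left(\left(-4 - -4\right) - 82\right)^{2} = \left(\left(-4 + 4\right) - 82\right)^{2} = \left(0 - 82\right)^{2} = \left(-82\right)^{2} = 6724$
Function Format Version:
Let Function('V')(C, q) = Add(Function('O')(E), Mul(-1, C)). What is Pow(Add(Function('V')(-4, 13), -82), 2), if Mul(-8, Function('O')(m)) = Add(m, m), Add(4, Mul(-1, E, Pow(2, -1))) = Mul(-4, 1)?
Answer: 6724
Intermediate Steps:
E = 16 (E = Add(8, Mul(-2, Mul(-4, 1))) = Add(8, Mul(-2, -4)) = Add(8, 8) = 16)
Function('O')(m) = Mul(Rational(-1, 4), m) (Function('O')(m) = Mul(Rational(-1, 8), Add(m, m)) = Mul(Rational(-1, 8), Mul(2, m)) = Mul(Rational(-1, 4), m))
Function('V')(C, q) = Add(-4, Mul(-1, C)) (Function('V')(C, q) = Add(Mul(Rational(-1, 4), 16), Mul(-1, C)) = Add(-4, Mul(-1, C)))
Pow(Add(Function('V')(-4, 13), -82), 2) = Pow(Add(Add(-4, Mul(-1, -4)), -82), 2) = Pow(Add(Add(-4, 4), -82), 2) = Pow(Add(0, -82), 2) = Pow(-82, 2) = 6724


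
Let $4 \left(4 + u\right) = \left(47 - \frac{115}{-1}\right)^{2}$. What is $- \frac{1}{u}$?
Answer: $- \frac{1}{6557} \approx -0.00015251$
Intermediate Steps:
$u = 6557$ ($u = -4 + \frac{\left(47 - \frac{115}{-1}\right)^{2}}{4} = -4 + \frac{\left(47 - -115\right)^{2}}{4} = -4 + \frac{\left(47 + 115\right)^{2}}{4} = -4 + \frac{162^{2}}{4} = -4 + \frac{1}{4} \cdot 26244 = -4 + 6561 = 6557$)
$- \frac{1}{u} = - \frac{1}{6557}$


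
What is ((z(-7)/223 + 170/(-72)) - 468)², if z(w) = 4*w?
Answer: 14266235122489/64448784 ≈ 2.2136e+5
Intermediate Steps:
((z(-7)/223 + 170/(-72)) - 468)² = (((4*(-7))/223 + 170/(-72)) - 468)² = ((-28*1/223 + 170*(-1/72)) - 468)² = ((-28/223 - 85/36) - 468)² = (-19963/8028 - 468)² = (-3777067/8028)² = 14266235122489/64448784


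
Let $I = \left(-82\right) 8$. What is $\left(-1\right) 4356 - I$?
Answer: $-3700$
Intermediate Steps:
$I = -656$
$\left(-1\right) 4356 - I = \left(-1\right) 4356 - -656 = -4356 + 656 = -3700$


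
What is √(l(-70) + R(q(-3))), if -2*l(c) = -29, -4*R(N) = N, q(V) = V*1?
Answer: √61/2 ≈ 3.9051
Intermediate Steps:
q(V) = V
R(N) = -N/4
l(c) = 29/2 (l(c) = -½*(-29) = 29/2)
√(l(-70) + R(q(-3))) = √(29/2 - ¼*(-3)) = √(29/2 + ¾) = √(61/4) = √61/2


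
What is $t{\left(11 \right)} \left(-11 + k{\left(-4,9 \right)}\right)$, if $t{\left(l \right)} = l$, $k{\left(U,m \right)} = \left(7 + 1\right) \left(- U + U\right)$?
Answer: $-121$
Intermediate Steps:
$k{\left(U,m \right)} = 0$ ($k{\left(U,m \right)} = 8 \cdot 0 = 0$)
$t{\left(11 \right)} \left(-11 + k{\left(-4,9 \right)}\right) = 11 \left(-11 + 0\right) = 11 \left(-11\right) = -121$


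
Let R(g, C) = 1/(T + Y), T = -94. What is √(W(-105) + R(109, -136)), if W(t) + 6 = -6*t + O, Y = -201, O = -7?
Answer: √53694130/295 ≈ 24.839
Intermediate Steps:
R(g, C) = -1/295 (R(g, C) = 1/(-94 - 201) = 1/(-295) = -1/295)
W(t) = -13 - 6*t (W(t) = -6 + (-6*t - 7) = -6 + (-7 - 6*t) = -13 - 6*t)
√(W(-105) + R(109, -136)) = √((-13 - 6*(-105)) - 1/295) = √((-13 + 630) - 1/295) = √(617 - 1/295) = √(182014/295) = √53694130/295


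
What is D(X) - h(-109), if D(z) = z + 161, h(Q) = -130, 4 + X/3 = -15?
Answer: 234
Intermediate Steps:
X = -57 (X = -12 + 3*(-15) = -12 - 45 = -57)
D(z) = 161 + z
D(X) - h(-109) = (161 - 57) - 1*(-130) = 104 + 130 = 234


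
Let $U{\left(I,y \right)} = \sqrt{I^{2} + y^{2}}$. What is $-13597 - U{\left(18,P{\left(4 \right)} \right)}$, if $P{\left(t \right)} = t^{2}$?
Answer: $-13597 - 2 \sqrt{145} \approx -13621.0$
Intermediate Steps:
$-13597 - U{\left(18,P{\left(4 \right)} \right)} = -13597 - \sqrt{18^{2} + \left(4^{2}\right)^{2}} = -13597 - \sqrt{324 + 16^{2}} = -13597 - \sqrt{324 + 256} = -13597 - \sqrt{580} = -13597 - 2 \sqrt{145}$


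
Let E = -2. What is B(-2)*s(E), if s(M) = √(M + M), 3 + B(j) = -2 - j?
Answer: -6*I ≈ -6.0*I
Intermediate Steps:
B(j) = -5 - j (B(j) = -3 + (-2 - j) = -5 - j)
s(M) = √2*√M (s(M) = √(2*M) = √2*√M)
B(-2)*s(E) = (-5 - 1*(-2))*(√2*√(-2)) = (-5 + 2)*(√2*(I*√2)) = -6*I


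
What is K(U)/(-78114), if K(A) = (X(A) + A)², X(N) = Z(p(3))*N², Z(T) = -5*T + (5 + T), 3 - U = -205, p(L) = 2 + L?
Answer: -210439578752/39057 ≈ -5.3880e+6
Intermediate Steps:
U = 208 (U = 3 - 1*(-205) = 3 + 205 = 208)
Z(T) = 5 - 4*T
X(N) = -15*N² (X(N) = (5 - 4*(2 + 3))*N² = (5 - 4*5)*N² = (5 - 20)*N² = -15*N²)
K(A) = (A - 15*A²)² (K(A) = (-15*A² + A)² = (A - 15*A²)²)
K(U)/(-78114) = (208²*(1 - 15*208)²)/(-78114) = (43264*(1 - 3120)²)*(-1/78114) = (43264*(-3119)²)*(-1/78114) = (43264*9728161)*(-1/78114) = 420879157504*(-1/78114) = -210439578752/39057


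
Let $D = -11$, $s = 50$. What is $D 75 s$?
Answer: $-41250$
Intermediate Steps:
$D 75 s = \left(-11\right) 75 \cdot 50 = \left(-825\right) 50 = -41250$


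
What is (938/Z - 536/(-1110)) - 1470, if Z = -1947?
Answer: -176495416/120065 ≈ -1470.0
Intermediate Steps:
(938/Z - 536/(-1110)) - 1470 = (938/(-1947) - 536/(-1110)) - 1470 = (938*(-1/1947) - 536*(-1/1110)) - 1470 = (-938/1947 + 268/555) - 1470 = 134/120065 - 1470 = -176495416/120065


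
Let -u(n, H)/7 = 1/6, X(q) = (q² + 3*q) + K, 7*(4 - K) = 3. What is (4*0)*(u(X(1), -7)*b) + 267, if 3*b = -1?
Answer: 267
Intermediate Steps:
b = -⅓ (b = (⅓)*(-1) = -⅓ ≈ -0.33333)
K = 25/7 (K = 4 - ⅐*3 = 4 - 3/7 = 25/7 ≈ 3.5714)
X(q) = 25/7 + q² + 3*q (X(q) = (q² + 3*q) + 25/7 = 25/7 + q² + 3*q)
u(n, H) = -7/6
(4*0)*(u(X(1), -7)*b) + 267 = (4*0)*(-7/6*(-⅓)) + 267 = 0*(7/18) + 267 = 0 + 267 = 267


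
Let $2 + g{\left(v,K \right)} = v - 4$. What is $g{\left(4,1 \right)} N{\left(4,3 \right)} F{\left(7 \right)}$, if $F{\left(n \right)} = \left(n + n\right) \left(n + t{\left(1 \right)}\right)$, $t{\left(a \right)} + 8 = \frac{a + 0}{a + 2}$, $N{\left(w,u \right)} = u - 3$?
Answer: $0$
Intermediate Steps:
$N{\left(w,u \right)} = -3 + u$ ($N{\left(w,u \right)} = u - 3 = -3 + u$)
$g{\left(v,K \right)} = -6 + v$ ($g{\left(v,K \right)} = -2 + \left(v - 4\right) = -2 + \left(-4 + v\right) = -6 + v$)
$t{\left(a \right)} = -8 + \frac{a}{2 + a}$ ($t{\left(a \right)} = -8 + \frac{a + 0}{a + 2} = -8 + \frac{a}{2 + a}$)
$F{\left(n \right)} = 2 n \left(- \frac{23}{3} + n\right)$ ($F{\left(n \right)} = \left(n + n\right) \left(n + \frac{-16 - 7}{2 + 1}\right) = 2 n \left(n + \frac{-16 - 7}{3}\right) = 2 n \left(n + \frac{1}{3} \left(-23\right)\right) = 2 n \left(n - \frac{23}{3}\right) = 2 n \left(- \frac{23}{3} + n\right)$)
$g{\left(4,1 \right)} N{\left(4,3 \right)} F{\left(7 \right)} = \left(-6 + 4\right) \left(-3 + 3\right) \frac{2}{3} \cdot 7 \left(-23 + 3 \cdot 7\right) = \left(-2\right) 0 \cdot \frac{2}{3} \cdot 7 \left(-23 + 21\right) = 0 \cdot \frac{2}{3} \cdot 7 \left(-2\right) = 0 \left(- \frac{28}{3}\right) = 0$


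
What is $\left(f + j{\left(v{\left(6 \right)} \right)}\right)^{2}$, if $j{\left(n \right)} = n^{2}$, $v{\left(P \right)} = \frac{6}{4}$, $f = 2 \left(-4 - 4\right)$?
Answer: $\frac{3025}{16} \approx 189.06$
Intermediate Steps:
$f = -16$ ($f = 2 \left(-8\right) = -16$)
$v{\left(P \right)} = \frac{3}{2}$ ($v{\left(P \right)} = 6 \cdot \frac{1}{4} = \frac{3}{2}$)
$\left(f + j{\left(v{\left(6 \right)} \right)}\right)^{2} = \left(-16 + \left(\frac{3}{2}\right)^{2}\right)^{2} = \left(-16 + \frac{9}{4}\right)^{2} = \left(- \frac{55}{4}\right)^{2} = \frac{3025}{16}$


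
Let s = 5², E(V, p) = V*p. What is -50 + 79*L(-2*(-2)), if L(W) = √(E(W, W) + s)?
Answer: -50 + 79*√41 ≈ 455.85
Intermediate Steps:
s = 25
L(W) = √(25 + W²) (L(W) = √(W*W + 25) = √(W² + 25) = √(25 + W²))
-50 + 79*L(-2*(-2)) = -50 + 79*√(25 + (-2*(-2))²) = -50 + 79*√(25 + 4²) = -50 + 79*√(25 + 16) = -50 + 79*√41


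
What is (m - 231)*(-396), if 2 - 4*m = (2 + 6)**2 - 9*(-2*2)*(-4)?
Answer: 83358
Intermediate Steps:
m = 41/2 (m = 1/2 - ((2 + 6)**2 - 9*(-2*2)*(-4))/4 = 1/2 - (8**2 - (-36)*(-4))/4 = 1/2 - (64 - 9*16)/4 = 1/2 - (64 - 144)/4 = 1/2 - 1/4*(-80) = 1/2 + 20 = 41/2 ≈ 20.500)
(m - 231)*(-396) = (41/2 - 231)*(-396) = -421/2*(-396) = 83358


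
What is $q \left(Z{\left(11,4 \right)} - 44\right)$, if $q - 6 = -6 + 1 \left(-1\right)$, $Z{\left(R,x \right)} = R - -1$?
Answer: $32$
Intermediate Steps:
$Z{\left(R,x \right)} = 1 + R$ ($Z{\left(R,x \right)} = R + 1 = 1 + R$)
$q = -1$ ($q = 6 + \left(-6 + 1 \left(-1\right)\right) = 6 - 7 = -1$)
$q \left(Z{\left(11,4 \right)} - 44\right) = - (\left(1 + 11\right) - 44) = - (12 - 44) = \left(-1\right) \left(-32\right) = 32$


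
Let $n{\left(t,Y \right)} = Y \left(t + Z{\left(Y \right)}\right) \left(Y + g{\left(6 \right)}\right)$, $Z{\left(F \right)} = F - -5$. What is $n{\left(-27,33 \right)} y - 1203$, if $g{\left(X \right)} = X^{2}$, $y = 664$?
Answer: $16630005$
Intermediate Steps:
$Z{\left(F \right)} = 5 + F$ ($Z{\left(F \right)} = F + 5 = 5 + F$)
$n{\left(t,Y \right)} = Y \left(36 + Y\right) \left(5 + Y + t\right)$ ($n{\left(t,Y \right)} = Y \left(t + \left(5 + Y\right)\right) \left(Y + 6^{2}\right) = Y \left(5 + Y + t\right) \left(Y + 36\right) = Y \left(5 + Y + t\right) \left(36 + Y\right) = Y \left(36 + Y\right) \left(5 + Y + t\right)$)
$n{\left(-27,33 \right)} y - 1203 = 33 \left(180 + 33^{2} + 36 \left(-27\right) + 41 \cdot 33 + 33 \left(-27\right)\right) 664 - 1203 = 33 \left(180 + 1089 - 972 + 1353 - 891\right) 664 - 1203 = 33 \cdot 759 \cdot 664 - 1203 = 25047 \cdot 664 - 1203 = 16631208 - 1203 = 16630005$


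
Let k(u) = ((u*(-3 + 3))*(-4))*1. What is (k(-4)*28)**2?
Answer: 0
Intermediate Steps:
k(u) = 0 (k(u) = ((u*0)*(-4))*1 = (0*(-4))*1 = 0*1 = 0)
(k(-4)*28)**2 = (0*28)**2 = 0**2 = 0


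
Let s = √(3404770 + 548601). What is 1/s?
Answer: √3953371/3953371 ≈ 0.00050294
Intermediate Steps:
s = √3953371 ≈ 1988.3
1/s = 1/(√3953371) = √3953371/3953371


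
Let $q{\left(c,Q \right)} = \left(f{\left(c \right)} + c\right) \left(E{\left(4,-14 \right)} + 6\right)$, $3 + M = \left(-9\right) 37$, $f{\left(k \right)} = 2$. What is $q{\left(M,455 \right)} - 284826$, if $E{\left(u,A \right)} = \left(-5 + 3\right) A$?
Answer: $-296182$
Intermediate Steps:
$M = -336$ ($M = -3 - 333 = -336$)
$E{\left(u,A \right)} = - 2 A$
$q{\left(c,Q \right)} = 68 + 34 c$ ($q{\left(c,Q \right)} = \left(2 + c\right) \left(\left(-2\right) \left(-14\right) + 6\right) = \left(2 + c\right) \left(28 + 6\right) = \left(2 + c\right) 34 = 68 + 34 c$)
$q{\left(M,455 \right)} - 284826 = \left(68 + 34 \left(-336\right)\right) - 284826 = \left(68 - 11424\right) - 284826 = -11356 - 284826 = -296182$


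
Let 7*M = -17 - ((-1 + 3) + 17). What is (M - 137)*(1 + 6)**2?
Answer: -6965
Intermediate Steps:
M = -36/7 (M = (-17 - ((-1 + 3) + 17))/7 = (-17 - (2 + 17))/7 = (-17 - 1*19)/7 = (-17 - 19)/7 = (1/7)*(-36) = -36/7 ≈ -5.1429)
(M - 137)*(1 + 6)**2 = (-36/7 - 137)*(1 + 6)**2 = -995/7*7**2 = -995/7*49 = -6965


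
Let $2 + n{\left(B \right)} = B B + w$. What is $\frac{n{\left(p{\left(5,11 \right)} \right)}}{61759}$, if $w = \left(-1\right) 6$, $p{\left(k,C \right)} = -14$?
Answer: $\frac{188}{61759} \approx 0.0030441$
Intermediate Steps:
$w = -6$
$n{\left(B \right)} = -8 + B^{2}$ ($n{\left(B \right)} = -2 + \left(B B - 6\right) = -2 + \left(B^{2} - 6\right) = -2 + \left(-6 + B^{2}\right) = -8 + B^{2}$)
$\frac{n{\left(p{\left(5,11 \right)} \right)}}{61759} = \frac{-8 + \left(-14\right)^{2}}{61759} = \left(-8 + 196\right) \frac{1}{61759} = 188 \cdot \frac{1}{61759} = \frac{188}{61759}$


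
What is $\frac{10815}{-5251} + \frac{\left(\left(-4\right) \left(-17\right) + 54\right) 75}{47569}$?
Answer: $- \frac{466412085}{249784819} \approx -1.8673$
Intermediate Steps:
$\frac{10815}{-5251} + \frac{\left(\left(-4\right) \left(-17\right) + 54\right) 75}{47569} = 10815 \left(- \frac{1}{5251}\right) + \left(68 + 54\right) 75 \cdot \frac{1}{47569} = - \frac{10815}{5251} + 122 \cdot 75 \cdot \frac{1}{47569} = - \frac{10815}{5251} + 9150 \cdot \frac{1}{47569} = - \frac{10815}{5251} + \frac{9150}{47569} = - \frac{466412085}{249784819}$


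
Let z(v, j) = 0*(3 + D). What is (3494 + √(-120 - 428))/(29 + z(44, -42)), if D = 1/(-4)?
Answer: 3494/29 + 2*I*√137/29 ≈ 120.48 + 0.80722*I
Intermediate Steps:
D = -¼ ≈ -0.25000
z(v, j) = 0 (z(v, j) = 0*(3 - ¼) = 0*(11/4) = 0)
(3494 + √(-120 - 428))/(29 + z(44, -42)) = (3494 + √(-120 - 428))/(29 + 0) = (3494 + √(-548))/29 = (3494 + 2*I*√137)*(1/29) = 3494/29 + 2*I*√137/29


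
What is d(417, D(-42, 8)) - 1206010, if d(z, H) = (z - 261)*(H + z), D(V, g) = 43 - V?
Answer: -1127698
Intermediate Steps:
d(z, H) = (-261 + z)*(H + z)
d(417, D(-42, 8)) - 1206010 = (417**2 - 261*(43 - 1*(-42)) - 261*417 + (43 - 1*(-42))*417) - 1206010 = (173889 - 261*(43 + 42) - 108837 + (43 + 42)*417) - 1206010 = (173889 - 261*85 - 108837 + 85*417) - 1206010 = (173889 - 22185 - 108837 + 35445) - 1206010 = 78312 - 1206010 = -1127698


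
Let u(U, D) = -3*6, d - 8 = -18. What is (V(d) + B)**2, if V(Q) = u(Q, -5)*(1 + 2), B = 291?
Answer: 56169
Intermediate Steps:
d = -10 (d = 8 - 18 = -10)
u(U, D) = -18
V(Q) = -54 (V(Q) = -18*(1 + 2) = -18*3 = -54)
(V(d) + B)**2 = (-54 + 291)**2 = 237**2 = 56169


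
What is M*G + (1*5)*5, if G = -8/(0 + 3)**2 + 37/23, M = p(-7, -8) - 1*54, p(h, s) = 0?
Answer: -319/23 ≈ -13.870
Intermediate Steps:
M = -54 (M = 0 - 1*54 = 0 - 54 = -54)
G = 149/207 (G = -8/(3**2) + 37*(1/23) = -8/9 + 37/23 = 149/207 ≈ 0.71981)
M*G + (1*5)*5 = -54*149/207 + (1*5)*5 = -894/23 + 5*5 = -894/23 + 25 = -319/23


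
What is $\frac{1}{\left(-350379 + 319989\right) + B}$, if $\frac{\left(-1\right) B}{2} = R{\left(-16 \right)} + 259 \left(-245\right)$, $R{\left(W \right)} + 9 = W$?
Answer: $\frac{1}{96570} \approx 1.0355 \cdot 10^{-5}$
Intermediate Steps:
$R{\left(W \right)} = -9 + W$
$B = 126960$ ($B = - 2 \left(\left(-9 - 16\right) + 259 \left(-245\right)\right) = - 2 \left(-25 - 63455\right) = \left(-2\right) \left(-63480\right) = 126960$)
$\frac{1}{\left(-350379 + 319989\right) + B} = \frac{1}{\left(-350379 + 319989\right) + 126960} = \frac{1}{-30390 + 126960} = \frac{1}{96570}$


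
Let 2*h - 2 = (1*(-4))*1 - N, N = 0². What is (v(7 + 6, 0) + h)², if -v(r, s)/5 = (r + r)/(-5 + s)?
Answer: 625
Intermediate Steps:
N = 0
v(r, s) = -10*r/(-5 + s) (v(r, s) = -5*(r + r)/(-5 + s) = -5*2*r/(-5 + s) = -10*r/(-5 + s))
h = -1 (h = 1 + ((1*(-4))*1 - 1*0)/2 = 1 + (-4*1 + 0)/2 = 1 + (-4 + 0)/2 = 1 + (½)*(-4) = 1 - 2 = -1)
(v(7 + 6, 0) + h)² = (-10*(7 + 6)/(-5 + 0) - 1)² = (-10*13/(-5) - 1)² = (-10*13*(-⅕) - 1)² = (26 - 1)² = 25² = 625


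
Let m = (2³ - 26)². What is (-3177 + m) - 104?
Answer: -2957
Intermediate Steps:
m = 324 (m = (8 - 26)² = (-18)² = 324)
(-3177 + m) - 104 = (-3177 + 324) - 104 = -2853 - 104 = -2957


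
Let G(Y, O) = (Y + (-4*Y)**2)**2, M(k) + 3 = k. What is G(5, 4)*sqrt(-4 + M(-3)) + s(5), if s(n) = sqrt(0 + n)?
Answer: sqrt(5) + 164025*I*sqrt(10) ≈ 2.2361 + 5.1869e+5*I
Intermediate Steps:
M(k) = -3 + k
G(Y, O) = (Y + 16*Y**2)**2
s(n) = sqrt(n)
G(5, 4)*sqrt(-4 + M(-3)) + s(5) = (5**2*(1 + 16*5)**2)*sqrt(-4 + (-3 - 3)) + sqrt(5) = (25*(1 + 80)**2)*sqrt(-4 - 6) + sqrt(5) = (25*81**2)*sqrt(-10) + sqrt(5) = (25*6561)*(I*sqrt(10)) + sqrt(5) = 164025*(I*sqrt(10)) + sqrt(5) = 164025*I*sqrt(10) + sqrt(5) = sqrt(5) + 164025*I*sqrt(10)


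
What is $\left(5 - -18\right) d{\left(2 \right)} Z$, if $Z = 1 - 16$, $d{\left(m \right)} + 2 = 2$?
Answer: $0$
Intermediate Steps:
$d{\left(m \right)} = 0$ ($d{\left(m \right)} = -2 + 2 = 0$)
$Z = -15$
$\left(5 - -18\right) d{\left(2 \right)} Z = \left(5 - -18\right) 0 \left(-15\right) = \left(5 + 18\right) 0 \left(-15\right) = 23 \cdot 0 \left(-15\right) = 0 \left(-15\right) = 0$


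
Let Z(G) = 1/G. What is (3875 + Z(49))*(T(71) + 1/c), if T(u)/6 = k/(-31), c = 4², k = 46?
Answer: -208151565/6076 ≈ -34258.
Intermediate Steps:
c = 16
T(u) = -276/31 (T(u) = 6*(46/(-31)) = 6*(46*(-1/31)) = 6*(-46/31) = -276/31)
(3875 + Z(49))*(T(71) + 1/c) = (3875 + 1/49)*(-276/31 + 1/16) = (189876/49)*(-4385/496) = -208151565/6076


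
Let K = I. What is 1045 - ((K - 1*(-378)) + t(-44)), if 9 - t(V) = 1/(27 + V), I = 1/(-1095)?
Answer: 12247592/18615 ≈ 657.94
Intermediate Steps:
I = -1/1095 ≈ -0.00091324
t(V) = 9 - 1/(27 + V)
K = -1/1095 ≈ -0.00091324
1045 - ((K - 1*(-378)) + t(-44)) = 1045 - ((-1/1095 - 1*(-378)) + (242 + 9*(-44))/(27 - 44)) = 1045 - ((-1/1095 + 378) + (242 - 396)/(-17)) = 1045 - (413909/1095 - 1/17*(-154)) = 1045 - (413909/1095 + 154/17) = 1045 - 1*7205083/18615 = 1045 - 7205083/18615 = 12247592/18615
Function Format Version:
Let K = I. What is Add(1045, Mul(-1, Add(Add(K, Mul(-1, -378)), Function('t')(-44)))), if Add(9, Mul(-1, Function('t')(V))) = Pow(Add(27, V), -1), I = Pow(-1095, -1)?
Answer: Rational(12247592, 18615) ≈ 657.94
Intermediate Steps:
I = Rational(-1, 1095) ≈ -0.00091324
Function('t')(V) = Add(9, Mul(-1, Pow(Add(27, V), -1)))
K = Rational(-1, 1095) ≈ -0.00091324
Add(1045, Mul(-1, Add(Add(K, Mul(-1, -378)), Function('t')(-44)))) = Add(1045, Mul(-1, Add(Add(Rational(-1, 1095), Mul(-1, -378)), Mul(Pow(Add(27, -44), -1), Add(242, Mul(9, -44)))))) = Add(1045, Mul(-1, Add(Add(Rational(-1, 1095), 378), Mul(Pow(-17, -1), Add(242, -396))))) = Add(1045, Mul(-1, Add(Rational(413909, 1095), Mul(Rational(-1, 17), -154)))) = Add(1045, Mul(-1, Add(Rational(413909, 1095), Rational(154, 17)))) = Add(1045, Mul(-1, Rational(7205083, 18615))) = Add(1045, Rational(-7205083, 18615)) = Rational(12247592, 18615)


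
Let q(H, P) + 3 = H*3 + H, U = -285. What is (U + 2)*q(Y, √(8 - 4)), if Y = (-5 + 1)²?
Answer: -17263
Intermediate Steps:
Y = 16 (Y = (-4)² = 16)
q(H, P) = -3 + 4*H (q(H, P) = -3 + (H*3 + H) = -3 + (3*H + H) = -3 + 4*H)
(U + 2)*q(Y, √(8 - 4)) = (-285 + 2)*(-3 + 4*16) = -283*(-3 + 64) = -283*61 = -17263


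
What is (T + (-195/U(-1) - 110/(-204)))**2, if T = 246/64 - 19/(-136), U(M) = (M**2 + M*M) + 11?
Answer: 292375801/2663424 ≈ 109.77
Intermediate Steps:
U(M) = 11 + 2*M**2 (U(M) = (M**2 + M**2) + 11 = 2*M**2 + 11 = 11 + 2*M**2)
T = 2167/544 (T = 246*(1/64) - 19*(-1/136) = 123/32 + 19/136 = 2167/544 ≈ 3.9835)
(T + (-195/U(-1) - 110/(-204)))**2 = (2167/544 + (-195/(11 + 2*(-1)**2) - 110/(-204)))**2 = (2167/544 + (-195/(11 + 2*1) - 110*(-1/204)))**2 = (2167/544 + (-195/(11 + 2) + 55/102))**2 = (2167/544 + (-195/13 + 55/102))**2 = (2167/544 + (-195*1/13 + 55/102))**2 = (2167/544 + (-15 + 55/102))**2 = (2167/544 - 1475/102)**2 = (-17099/1632)**2 = 292375801/2663424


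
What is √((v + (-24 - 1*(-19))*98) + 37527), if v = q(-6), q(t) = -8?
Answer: √37029 ≈ 192.43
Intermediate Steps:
v = -8
√((v + (-24 - 1*(-19))*98) + 37527) = √((-8 + (-24 - 1*(-19))*98) + 37527) = √((-8 + (-24 + 19)*98) + 37527) = √((-8 - 5*98) + 37527) = √((-8 - 490) + 37527) = √(-498 + 37527) = √37029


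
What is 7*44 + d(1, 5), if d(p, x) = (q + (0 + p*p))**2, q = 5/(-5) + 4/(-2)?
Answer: 312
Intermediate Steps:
q = -3 (q = 5*(-1/5) + 4*(-1/2) = -1 - 2 = -3)
d(p, x) = (-3 + p**2)**2 (d(p, x) = (-3 + (0 + p*p))**2 = (-3 + (0 + p**2))**2 = (-3 + p**2)**2)
7*44 + d(1, 5) = 7*44 + (-3 + 1**2)**2 = 308 + (-3 + 1)**2 = 308 + (-2)**2 = 308 + 4 = 312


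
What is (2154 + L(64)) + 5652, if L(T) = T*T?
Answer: 11902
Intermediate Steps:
L(T) = T**2
(2154 + L(64)) + 5652 = (2154 + 64**2) + 5652 = (2154 + 4096) + 5652 = 6250 + 5652 = 11902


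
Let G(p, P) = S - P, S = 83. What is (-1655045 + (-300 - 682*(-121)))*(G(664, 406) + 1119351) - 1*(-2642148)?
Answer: -1760030333896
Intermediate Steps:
G(p, P) = 83 - P
(-1655045 + (-300 - 682*(-121)))*(G(664, 406) + 1119351) - 1*(-2642148) = (-1655045 + (-300 - 682*(-121)))*((83 - 1*406) + 1119351) - 1*(-2642148) = (-1655045 + (-300 + 82522))*((83 - 406) + 1119351) + 2642148 = (-1655045 + 82222)*(-323 + 1119351) + 2642148 = -1572823*1119028 + 2642148 = -1760032976044 + 2642148 = -1760030333896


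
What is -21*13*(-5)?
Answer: 1365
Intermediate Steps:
-21*13*(-5) = -273*(-5) = 1365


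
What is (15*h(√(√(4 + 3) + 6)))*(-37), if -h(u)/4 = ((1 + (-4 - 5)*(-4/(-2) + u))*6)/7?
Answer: -226440/7 - 119880*√(6 + √7)/7 ≈ -82705.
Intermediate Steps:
h(u) = 408/7 + 216*u/7 (h(u) = -4*(1 + (-4 - 5)*(-4/(-2) + u))*6/7 = -4*(1 - 9*(-4*(-½) + u))*6/7 = -4*(1 - 9*(2 + u))*6/7 = -4*(1 + (-18 - 9*u))*6/7 = -4*(-17 - 9*u)*6/7 = -4*(-102 - 54*u)/7 = -4*(-102/7 - 54*u/7) = 408/7 + 216*u/7)
(15*h(√(√(4 + 3) + 6)))*(-37) = (15*(408/7 + 216*√(√(4 + 3) + 6)/7))*(-37) = (15*(408/7 + 216*√(√7 + 6)/7))*(-37) = (15*(408/7 + 216*√(6 + √7)/7))*(-37) = (6120/7 + 3240*√(6 + √7)/7)*(-37) = -226440/7 - 119880*√(6 + √7)/7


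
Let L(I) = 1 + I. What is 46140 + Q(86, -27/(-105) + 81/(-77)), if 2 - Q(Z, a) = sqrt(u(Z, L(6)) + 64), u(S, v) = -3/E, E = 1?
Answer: 46142 - sqrt(61) ≈ 46134.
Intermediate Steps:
u(S, v) = -3 (u(S, v) = -3/1 = -3*1 = -3)
Q(Z, a) = 2 - sqrt(61) (Q(Z, a) = 2 - sqrt(-3 + 64) = 2 - sqrt(61))
46140 + Q(86, -27/(-105) + 81/(-77)) = 46140 + (2 - sqrt(61)) = 46142 - sqrt(61)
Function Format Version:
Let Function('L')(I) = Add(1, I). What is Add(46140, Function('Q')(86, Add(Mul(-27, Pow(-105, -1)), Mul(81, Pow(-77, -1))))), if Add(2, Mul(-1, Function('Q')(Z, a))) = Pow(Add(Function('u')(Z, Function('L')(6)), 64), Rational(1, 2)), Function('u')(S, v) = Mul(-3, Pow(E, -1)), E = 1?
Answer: Add(46142, Mul(-1, Pow(61, Rational(1, 2)))) ≈ 46134.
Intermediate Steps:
Function('u')(S, v) = -3 (Function('u')(S, v) = Mul(-3, Pow(1, -1)) = Mul(-3, 1) = -3)
Function('Q')(Z, a) = Add(2, Mul(-1, Pow(61, Rational(1, 2)))) (Function('Q')(Z, a) = Add(2, Mul(-1, Pow(Add(-3, 64), Rational(1, 2)))) = Add(2, Mul(-1, Pow(61, Rational(1, 2)))))
Add(46140, Function('Q')(86, Add(Mul(-27, Pow(-105, -1)), Mul(81, Pow(-77, -1))))) = Add(46140, Add(2, Mul(-1, Pow(61, Rational(1, 2))))) = Add(46142, Mul(-1, Pow(61, Rational(1, 2))))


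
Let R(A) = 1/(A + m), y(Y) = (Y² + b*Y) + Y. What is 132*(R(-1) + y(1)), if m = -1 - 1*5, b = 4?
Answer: 5412/7 ≈ 773.14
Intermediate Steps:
m = -6 (m = -1 - 5 = -6)
y(Y) = Y² + 5*Y (y(Y) = (Y² + 4*Y) + Y = Y² + 5*Y)
R(A) = 1/(-6 + A) (R(A) = 1/(A - 6) = 1/(-6 + A))
132*(R(-1) + y(1)) = 132*(1/(-6 - 1) + 1*(5 + 1)) = 132*(1/(-7) + 1*6) = 132*(-⅐ + 6) = 132*(41/7) = 5412/7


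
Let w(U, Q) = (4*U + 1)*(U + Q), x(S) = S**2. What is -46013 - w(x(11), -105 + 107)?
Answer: -105668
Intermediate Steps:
w(U, Q) = (1 + 4*U)*(Q + U)
-46013 - w(x(11), -105 + 107) = -46013 - ((-105 + 107) + 11**2 + 4*(11**2)**2 + 4*(-105 + 107)*11**2) = -46013 - (2 + 121 + 4*121**2 + 4*2*121) = -46013 - (2 + 121 + 4*14641 + 968) = -46013 - (2 + 121 + 58564 + 968) = -46013 - 1*59655 = -46013 - 59655 = -105668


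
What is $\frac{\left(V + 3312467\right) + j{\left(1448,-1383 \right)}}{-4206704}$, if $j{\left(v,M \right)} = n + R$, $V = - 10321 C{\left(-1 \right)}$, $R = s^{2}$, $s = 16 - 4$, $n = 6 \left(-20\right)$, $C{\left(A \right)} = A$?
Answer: $- \frac{830703}{1051676} \approx -0.78988$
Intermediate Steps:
$n = -120$
$s = 12$
$R = 144$ ($R = 12^{2} = 144$)
$V = 10321$ ($V = \left(-10321\right) \left(-1\right) = 10321$)
$j{\left(v,M \right)} = 24$ ($j{\left(v,M \right)} = -120 + 144 = 24$)
$\frac{\left(V + 3312467\right) + j{\left(1448,-1383 \right)}}{-4206704} = \frac{\left(10321 + 3312467\right) + 24}{-4206704} = \left(3322788 + 24\right) \left(- \frac{1}{4206704}\right) = 3322812 \left(- \frac{1}{4206704}\right) = - \frac{830703}{1051676}$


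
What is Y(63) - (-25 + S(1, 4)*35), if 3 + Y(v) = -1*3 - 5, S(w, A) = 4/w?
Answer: -126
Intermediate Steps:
Y(v) = -11 (Y(v) = -3 + (-1*3 - 5) = -3 + (-3 - 5) = -3 - 8 = -11)
Y(63) - (-25 + S(1, 4)*35) = -11 - (-25 + (4/1)*35) = -11 - (-25 + (4*1)*35) = -11 - (-25 + 4*35) = -11 - (-25 + 140) = -11 - 1*115 = -11 - 115 = -126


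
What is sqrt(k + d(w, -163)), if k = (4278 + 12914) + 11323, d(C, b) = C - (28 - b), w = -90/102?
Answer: sqrt(8185381)/17 ≈ 168.29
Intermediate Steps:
w = -15/17 (w = -90*1/102 = -15/17 ≈ -0.88235)
d(C, b) = -28 + C + b (d(C, b) = C + (-28 + b) = -28 + C + b)
k = 28515 (k = 17192 + 11323 = 28515)
sqrt(k + d(w, -163)) = sqrt(28515 + (-28 - 15/17 - 163)) = sqrt(28515 - 3262/17) = sqrt(481493/17) = sqrt(8185381)/17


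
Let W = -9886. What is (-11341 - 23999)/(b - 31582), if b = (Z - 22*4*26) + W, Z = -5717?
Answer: 11780/16491 ≈ 0.71433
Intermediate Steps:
b = -17891 (b = (-5717 - 22*4*26) - 9886 = (-5717 - 88*26) - 9886 = (-5717 - 2288) - 9886 = -8005 - 9886 = -17891)
(-11341 - 23999)/(b - 31582) = (-11341 - 23999)/(-17891 - 31582) = -35340/(-49473) = -35340*(-1/49473) = 11780/16491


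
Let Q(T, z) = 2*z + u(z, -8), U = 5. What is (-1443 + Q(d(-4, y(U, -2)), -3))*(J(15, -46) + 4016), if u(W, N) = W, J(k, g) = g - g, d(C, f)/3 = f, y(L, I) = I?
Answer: -5831232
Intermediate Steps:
d(C, f) = 3*f
J(k, g) = 0
Q(T, z) = 3*z (Q(T, z) = 2*z + z = 3*z)
(-1443 + Q(d(-4, y(U, -2)), -3))*(J(15, -46) + 4016) = (-1443 + 3*(-3))*(0 + 4016) = (-1443 - 9)*4016 = -1452*4016 = -5831232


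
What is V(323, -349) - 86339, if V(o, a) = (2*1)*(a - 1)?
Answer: -87039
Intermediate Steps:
V(o, a) = -2 + 2*a (V(o, a) = 2*(-1 + a) = -2 + 2*a)
V(323, -349) - 86339 = (-2 + 2*(-349)) - 86339 = (-2 - 698) - 86339 = -700 - 86339 = -87039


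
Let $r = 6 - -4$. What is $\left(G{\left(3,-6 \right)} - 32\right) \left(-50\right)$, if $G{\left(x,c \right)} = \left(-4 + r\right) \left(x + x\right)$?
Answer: $-200$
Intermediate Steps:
$r = 10$ ($r = 6 + 4 = 10$)
$G{\left(x,c \right)} = 12 x$ ($G{\left(x,c \right)} = \left(-4 + 10\right) \left(x + x\right) = 6 \cdot 2 x = 12 x$)
$\left(G{\left(3,-6 \right)} - 32\right) \left(-50\right) = \left(12 \cdot 3 - 32\right) \left(-50\right) = \left(36 - 32\right) \left(-50\right) = 4 \left(-50\right) = -200$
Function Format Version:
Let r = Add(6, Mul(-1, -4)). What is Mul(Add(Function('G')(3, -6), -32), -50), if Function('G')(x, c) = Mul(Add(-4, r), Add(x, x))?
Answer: -200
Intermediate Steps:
r = 10 (r = Add(6, 4) = 10)
Function('G')(x, c) = Mul(12, x) (Function('G')(x, c) = Mul(Add(-4, 10), Add(x, x)) = Mul(6, Mul(2, x)) = Mul(12, x))
Mul(Add(Function('G')(3, -6), -32), -50) = Mul(Add(Mul(12, 3), -32), -50) = Mul(Add(36, -32), -50) = Mul(4, -50) = -200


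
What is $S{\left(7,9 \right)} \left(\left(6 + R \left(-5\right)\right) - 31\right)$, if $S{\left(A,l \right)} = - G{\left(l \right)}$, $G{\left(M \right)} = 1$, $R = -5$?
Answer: $0$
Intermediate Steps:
$S{\left(A,l \right)} = -1$ ($S{\left(A,l \right)} = \left(-1\right) 1 = -1$)
$S{\left(7,9 \right)} \left(\left(6 + R \left(-5\right)\right) - 31\right) = - (\left(6 - -25\right) - 31) = - (\left(6 + 25\right) - 31) = - (31 - 31) = \left(-1\right) 0 = 0$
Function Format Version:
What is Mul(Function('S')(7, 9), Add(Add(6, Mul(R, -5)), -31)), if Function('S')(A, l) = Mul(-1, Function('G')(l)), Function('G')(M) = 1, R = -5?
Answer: 0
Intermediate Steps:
Function('S')(A, l) = -1 (Function('S')(A, l) = Mul(-1, 1) = -1)
Mul(Function('S')(7, 9), Add(Add(6, Mul(R, -5)), -31)) = Mul(-1, Add(Add(6, Mul(-5, -5)), -31)) = Mul(-1, Add(Add(6, 25), -31)) = Mul(-1, Add(31, -31)) = Mul(-1, 0) = 0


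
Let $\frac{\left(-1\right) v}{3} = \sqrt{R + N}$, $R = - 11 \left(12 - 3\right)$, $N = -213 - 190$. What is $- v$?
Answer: $3 i \sqrt{502} \approx 67.216 i$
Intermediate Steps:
$N = -403$ ($N = -213 - 190 = -403$)
$R = -99$ ($R = \left(-11\right) 9 = -99$)
$v = - 3 i \sqrt{502}$ ($v = - 3 \sqrt{-99 - 403} = - 3 \sqrt{-502} = - 3 i \sqrt{502} \approx - 67.216 i$)
$- v = - \left(-3\right) i \sqrt{502} = 3 i \sqrt{502}$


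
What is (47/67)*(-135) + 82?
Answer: -851/67 ≈ -12.701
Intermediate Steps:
(47/67)*(-135) + 82 = -6345/67 + 82 = -851/67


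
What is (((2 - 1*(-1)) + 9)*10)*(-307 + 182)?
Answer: -15000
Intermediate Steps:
(((2 - 1*(-1)) + 9)*10)*(-307 + 182) = (((2 + 1) + 9)*10)*(-125) = ((3 + 9)*10)*(-125) = (12*10)*(-125) = 120*(-125) = -15000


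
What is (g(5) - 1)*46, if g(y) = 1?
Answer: 0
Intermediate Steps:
(g(5) - 1)*46 = (1 - 1)*46 = 0*46 = 0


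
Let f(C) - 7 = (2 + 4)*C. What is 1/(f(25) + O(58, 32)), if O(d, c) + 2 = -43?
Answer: 1/112 ≈ 0.0089286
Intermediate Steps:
O(d, c) = -45 (O(d, c) = -2 - 43 = -45)
f(C) = 7 + 6*C (f(C) = 7 + (2 + 4)*C = 7 + 6*C)
1/(f(25) + O(58, 32)) = 1/((7 + 6*25) - 45) = 1/((7 + 150) - 45) = 1/(157 - 45) = 1/112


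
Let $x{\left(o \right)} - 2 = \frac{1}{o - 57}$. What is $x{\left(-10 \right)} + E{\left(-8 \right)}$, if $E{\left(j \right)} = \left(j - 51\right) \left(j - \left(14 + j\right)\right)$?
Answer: $\frac{55475}{67} \approx 827.99$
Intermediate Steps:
$x{\left(o \right)} = 2 + \frac{1}{-57 + o}$ ($x{\left(o \right)} = 2 + \frac{1}{o - 57} = 2 + \frac{1}{-57 + o}$)
$E{\left(j \right)} = 714 - 14 j$ ($E{\left(j \right)} = \left(-51 + j\right) \left(-14\right) = 714 - 14 j$)
$x{\left(-10 \right)} + E{\left(-8 \right)} = \frac{-113 + 2 \left(-10\right)}{-57 - 10} + \left(714 - -112\right) = \frac{-113 - 20}{-67} + \left(714 + 112\right) = \left(- \frac{1}{67}\right) \left(-133\right) + 826 = \frac{133}{67} + 826 = \frac{55475}{67}$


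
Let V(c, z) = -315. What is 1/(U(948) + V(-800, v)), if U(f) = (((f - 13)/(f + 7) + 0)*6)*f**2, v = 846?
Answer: 191/1008285723 ≈ 1.8943e-7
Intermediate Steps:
U(f) = 6*f**2*(-13 + f)/(7 + f) (U(f) = (((-13 + f)/(7 + f) + 0)*6)*f**2 = (((-13 + f)/(7 + f))*6)*f**2 = (6*(-13 + f)/(7 + f))*f**2 = 6*f**2*(-13 + f)/(7 + f))
1/(U(948) + V(-800, v)) = 1/(6*948**2*(-13 + 948)/(7 + 948) - 315) = 1/(6*898704*935/955 - 315) = 1/(6*898704*(1/955)*935 - 315) = 1/(1008345888/191 - 315) = 1/(1008285723/191) = 191/1008285723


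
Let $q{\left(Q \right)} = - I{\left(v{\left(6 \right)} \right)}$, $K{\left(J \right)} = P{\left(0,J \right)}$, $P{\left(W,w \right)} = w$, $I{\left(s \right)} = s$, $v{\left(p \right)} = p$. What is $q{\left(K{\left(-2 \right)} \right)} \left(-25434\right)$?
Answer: $152604$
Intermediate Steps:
$K{\left(J \right)} = J$
$q{\left(Q \right)} = -6$ ($q{\left(Q \right)} = \left(-1\right) 6 = -6$)
$q{\left(K{\left(-2 \right)} \right)} \left(-25434\right) = \left(-6\right) \left(-25434\right) = 152604$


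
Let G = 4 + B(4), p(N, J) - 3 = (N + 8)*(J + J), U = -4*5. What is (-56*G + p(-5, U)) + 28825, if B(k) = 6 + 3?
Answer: 27980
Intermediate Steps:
U = -20
B(k) = 9
p(N, J) = 3 + 2*J*(8 + N) (p(N, J) = 3 + (N + 8)*(J + J) = 3 + (8 + N)*(2*J) = 3 + 2*J*(8 + N))
G = 13 (G = 4 + 9 = 13)
(-56*G + p(-5, U)) + 28825 = (-56*13 + (3 + 16*(-20) + 2*(-20)*(-5))) + 28825 = (-728 + (3 - 320 + 200)) + 28825 = (-728 - 117) + 28825 = -845 + 28825 = 27980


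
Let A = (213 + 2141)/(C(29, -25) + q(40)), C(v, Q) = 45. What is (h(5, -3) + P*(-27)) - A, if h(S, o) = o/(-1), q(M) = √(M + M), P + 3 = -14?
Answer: 158532/389 + 9416*√5/1945 ≈ 418.36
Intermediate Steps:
P = -17 (P = -3 - 14 = -17)
q(M) = √2*√M (q(M) = √(2*M) = √2*√M)
h(S, o) = -o (h(S, o) = o*(-1) = -o)
A = 2354/(45 + 4*√5) (A = (213 + 2141)/(45 + √2*√40) = 2354/(45 + √2*(2*√10)) = 2354/(45 + 4*√5) ≈ 43.638)
(h(5, -3) + P*(-27)) - A = (-1*(-3) - 17*(-27)) - (21186/389 - 9416*√5/1945) = (3 + 459) + (-21186/389 + 9416*√5/1945) = 462 + (-21186/389 + 9416*√5/1945) = 158532/389 + 9416*√5/1945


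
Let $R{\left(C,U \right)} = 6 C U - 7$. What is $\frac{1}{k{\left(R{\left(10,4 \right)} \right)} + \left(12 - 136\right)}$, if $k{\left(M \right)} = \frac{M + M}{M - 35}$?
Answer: $- \frac{99}{12043} \approx -0.0082205$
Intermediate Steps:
$R{\left(C,U \right)} = -7 + 6 C U$ ($R{\left(C,U \right)} = 6 C U - 7 = -7 + 6 C U$)
$k{\left(M \right)} = \frac{2 M}{-35 + M}$
$\frac{1}{k{\left(R{\left(10,4 \right)} \right)} + \left(12 - 136\right)} = \frac{1}{\frac{2 \left(-7 + 6 \cdot 10 \cdot 4\right)}{-35 - \left(7 - 240\right)} + \left(12 - 136\right)} = \frac{1}{\frac{2 \left(-7 + 240\right)}{-35 + \left(-7 + 240\right)} + \left(12 - 136\right)} = \frac{1}{2 \cdot 233 \frac{1}{-35 + 233} - 124} = \frac{1}{2 \cdot 233 \cdot \frac{1}{198} - 124} = \frac{1}{\frac{233}{99} - 124} = \frac{1}{- \frac{12043}{99}} = - \frac{99}{12043}$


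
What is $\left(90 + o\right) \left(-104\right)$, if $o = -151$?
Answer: $6344$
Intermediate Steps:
$\left(90 + o\right) \left(-104\right) = \left(90 - 151\right) \left(-104\right) = \left(-61\right) \left(-104\right) = 6344$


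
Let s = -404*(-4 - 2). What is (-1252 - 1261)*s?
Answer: -6091512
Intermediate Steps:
s = 2424 (s = -404*(-6) = 2424)
(-1252 - 1261)*s = (-1252 - 1261)*2424 = -2513*2424 = -6091512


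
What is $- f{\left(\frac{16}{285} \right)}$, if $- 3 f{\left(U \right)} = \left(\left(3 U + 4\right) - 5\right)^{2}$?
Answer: $\frac{6241}{27075} \approx 0.23051$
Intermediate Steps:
$f{\left(U \right)} = - \frac{\left(-1 + 3 U\right)^{2}}{3}$ ($f{\left(U \right)} = - \frac{\left(\left(3 U + 4\right) - 5\right)^{2}}{3} = - \frac{\left(\left(4 + 3 U\right) - 5\right)^{2}}{3} = - \frac{\left(-1 + 3 U\right)^{2}}{3}$)
$- f{\left(\frac{16}{285} \right)} = - \frac{\left(-1\right) \left(-1 + 3 \cdot \frac{16}{285}\right)^{2}}{3} = - \frac{\left(-1\right) \left(-1 + \frac{16}{95}\right)^{2}}{3} = - \frac{\left(-1\right) \left(- \frac{79}{95}\right)^{2}}{3} = - \frac{\left(-1\right) 6241}{3 \cdot 9025} = \left(-1\right) \left(- \frac{6241}{27075}\right) = \frac{6241}{27075}$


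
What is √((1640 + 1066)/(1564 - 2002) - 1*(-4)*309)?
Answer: √6553721/73 ≈ 35.069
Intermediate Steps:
√((1640 + 1066)/(1564 - 2002) - 1*(-4)*309) = √(2706/(-438) + 4*309) = √(2706*(-1/438) + 1236) = √(-451/73 + 1236) = √(89777/73) = √6553721/73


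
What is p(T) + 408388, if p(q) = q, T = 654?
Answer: 409042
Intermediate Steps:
p(T) + 408388 = 654 + 408388 = 409042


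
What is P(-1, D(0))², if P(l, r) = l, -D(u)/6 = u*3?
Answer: 1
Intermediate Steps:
D(u) = -18*u (D(u) = -6*u*3 = -18*u)
P(-1, D(0))² = (-1)² = 1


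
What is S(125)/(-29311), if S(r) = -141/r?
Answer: 141/3663875 ≈ 3.8484e-5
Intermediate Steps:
S(125)/(-29311) = -141/125/(-29311) = -141*1/125*(-1/29311) = -141/125*(-1/29311) = 141/3663875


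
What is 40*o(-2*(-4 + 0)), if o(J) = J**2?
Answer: 2560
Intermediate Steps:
40*o(-2*(-4 + 0)) = 40*(-2*(-4 + 0))**2 = 40*(-2*(-4))**2 = 40*8**2 = 40*64 = 2560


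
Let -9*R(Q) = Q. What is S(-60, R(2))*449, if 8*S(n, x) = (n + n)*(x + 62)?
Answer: -1248220/3 ≈ -4.1607e+5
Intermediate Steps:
R(Q) = -Q/9
S(n, x) = n*(62 + x)/4 (S(n, x) = ((n + n)*(x + 62))/8 = ((2*n)*(62 + x))/8 = (2*n*(62 + x))/8 = n*(62 + x)/4)
S(-60, R(2))*449 = ((¼)*(-60)*(62 - ⅑*2))*449 = ((¼)*(-60)*(62 - 2/9))*449 = ((¼)*(-60)*(556/9))*449 = -2780/3*449 = -1248220/3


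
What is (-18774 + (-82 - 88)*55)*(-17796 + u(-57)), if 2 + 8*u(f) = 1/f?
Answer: 57057204821/114 ≈ 5.0050e+8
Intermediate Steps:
u(f) = -1/4 + 1/(8*f)
(-18774 + (-82 - 88)*55)*(-17796 + u(-57)) = (-18774 + (-82 - 88)*55)*(-17796 + (1/8)*(1 - 2*(-57))/(-57)) = (-18774 - 170*55)*(-17796 + (1/8)*(-1/57)*(1 + 114)) = (-18774 - 9350)*(-17796 + (1/8)*(-1/57)*115) = -28124*(-17796 - 115/456) = -28124*(-8115091/456) = 57057204821/114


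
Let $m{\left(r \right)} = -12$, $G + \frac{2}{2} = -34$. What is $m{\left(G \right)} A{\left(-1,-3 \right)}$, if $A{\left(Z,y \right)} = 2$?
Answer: $-24$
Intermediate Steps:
$G = -35$ ($G = -1 - 34 = -35$)
$m{\left(G \right)} A{\left(-1,-3 \right)} = \left(-12\right) 2 = -24$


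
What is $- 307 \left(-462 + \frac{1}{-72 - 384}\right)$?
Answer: $\frac{64676611}{456} \approx 1.4183 \cdot 10^{5}$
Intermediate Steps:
$- 307 \left(-462 + \frac{1}{-72 - 384}\right) = - 307 \left(-462 + \frac{1}{-456}\right) = - 307 \left(-462 - \frac{1}{456}\right) = \left(-307\right) \left(- \frac{210673}{456}\right) = \frac{64676611}{456}$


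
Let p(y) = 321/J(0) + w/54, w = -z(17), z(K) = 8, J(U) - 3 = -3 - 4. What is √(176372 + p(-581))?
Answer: √57118479/18 ≈ 419.87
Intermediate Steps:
J(U) = -4 (J(U) = 3 + (-3 - 4) = 3 - 7 = -4)
w = -8 (w = -1*8 = -8)
p(y) = -8683/108 (p(y) = 321/(-4) - 8/54 = 321*(-¼) - 8*1/54 = -321/4 - 4/27 = -8683/108)
√(176372 + p(-581)) = √(176372 - 8683/108) = √(19039493/108) = √57118479/18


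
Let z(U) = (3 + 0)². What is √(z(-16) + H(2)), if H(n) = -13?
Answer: 2*I ≈ 2.0*I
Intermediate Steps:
z(U) = 9 (z(U) = 3² = 9)
√(z(-16) + H(2)) = √(9 - 13) = √(-4) = 2*I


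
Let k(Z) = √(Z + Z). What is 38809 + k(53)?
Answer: 38809 + √106 ≈ 38819.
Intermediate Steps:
k(Z) = √2*√Z (k(Z) = √(2*Z) = √2*√Z)
38809 + k(53) = 38809 + √2*√53 = 38809 + √106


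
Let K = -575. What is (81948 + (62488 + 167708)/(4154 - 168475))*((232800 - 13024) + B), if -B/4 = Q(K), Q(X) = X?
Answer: 2990374840444512/164321 ≈ 1.8198e+10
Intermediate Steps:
B = 2300 (B = -4*(-575) = 2300)
(81948 + (62488 + 167708)/(4154 - 168475))*((232800 - 13024) + B) = (81948 + (62488 + 167708)/(4154 - 168475))*((232800 - 13024) + 2300) = (81948 + 230196/(-164321))*(219776 + 2300) = (81948 + 230196*(-1/164321))*222076 = (81948 - 230196/164321)*222076 = (13465547112/164321)*222076 = 2990374840444512/164321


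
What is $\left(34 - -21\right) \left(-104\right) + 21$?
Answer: $-5699$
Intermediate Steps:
$\left(34 - -21\right) \left(-104\right) + 21 = \left(34 + 21\right) \left(-104\right) + 21 = 55 \left(-104\right) + 21 = -5720 + 21 = -5699$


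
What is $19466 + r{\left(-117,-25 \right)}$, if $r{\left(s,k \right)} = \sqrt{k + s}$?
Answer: $19466 + i \sqrt{142} \approx 19466.0 + 11.916 i$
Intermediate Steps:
$19466 + r{\left(-117,-25 \right)} = 19466 + \sqrt{-25 - 117} = 19466 + \sqrt{-142} = 19466 + i \sqrt{142}$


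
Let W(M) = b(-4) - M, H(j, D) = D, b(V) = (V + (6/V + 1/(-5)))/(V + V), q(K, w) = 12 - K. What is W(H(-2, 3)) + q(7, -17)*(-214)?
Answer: -85783/80 ≈ -1072.3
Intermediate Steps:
b(V) = (-⅕ + V + 6/V)/(2*V) (b(V) = (V + (6/V + 1*(-⅕)))/((2*V)) = (V + (6/V - ⅕))*(1/(2*V)) = (V + (-⅕ + 6/V))*(1/(2*V)) = (-⅕ + V + 6/V)*(1/(2*V)) = (-⅕ + V + 6/V)/(2*V))
W(M) = 57/80 - M (W(M) = (⅒)*(30 - 1*(-4) + 5*(-4)²)/(-4)² - M = (⅒)*(1/16)*(30 + 4 + 5*16) - M = (⅒)*(1/16)*(30 + 4 + 80) - M = (⅒)*(1/16)*114 - M = 57/80 - M)
W(H(-2, 3)) + q(7, -17)*(-214) = (57/80 - 1*3) + (12 - 1*7)*(-214) = (57/80 - 3) + (12 - 7)*(-214) = -183/80 + 5*(-214) = -183/80 - 1070 = -85783/80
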